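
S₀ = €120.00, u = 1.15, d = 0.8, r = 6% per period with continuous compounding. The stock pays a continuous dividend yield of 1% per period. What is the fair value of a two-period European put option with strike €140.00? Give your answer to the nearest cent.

€15.09

Per-period risk-free factor R = e^0.06 = 1.0618; dividend-adjusted growth = e^(0.06−0.01) = 1.0513.
Risk-neutral probability p = (1.0513 − 0.8)/(1.15 − 0.8) = 0.2513/0.3500 = 0.7179
Terminal stock prices: S_uu = 158.7, S_ud = 110.4, S_dd = 76.8
Terminal payoffs (K − S): max(-18.7, 0) = 0, max(29.6, 0) = 29.6, max(63.2, 0) = 63.2
Node u (S = 138): V_u = e^(−0.06)·[0.7179·0.0000 + 0.2821·29.6000] = 7.8634
Node d (S = 96): V_d = e^(−0.06)·[0.7179·29.6000 + 0.2821·63.2000] = 36.8023
Node 0 (S = 120): V_0 = e^(−0.06)·[0.7179·7.8634 + 0.2821·36.8023] = 15.0932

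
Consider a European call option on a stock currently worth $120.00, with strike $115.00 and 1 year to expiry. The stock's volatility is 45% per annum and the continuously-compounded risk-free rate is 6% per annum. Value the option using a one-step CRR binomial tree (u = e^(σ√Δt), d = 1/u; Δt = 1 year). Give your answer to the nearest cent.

$31.42

CRR parameters: u = e^(σ√Δt) = e^(0.45·√1) = 1.5683, d = 1/u = 0.6376
Per-period rate: rΔt = 0.06·1 = 0.06, so R = e^0.06 = 1.0618
Risk-neutral probability p = (e^0.06 − 0.6376)/(1.5683 − 0.6376) = 0.4242/0.9307 = 0.4558
Terminal stock prices: S_u = 188.2, S_d = 76.52
Terminal payoffs (S − K): max(73.2, 0) = 73.2, max(-38.48, 0) = 0
Node 0 (S = 120): V_0 = e^(−0.06)·[0.4558·73.1975 + 0.5442·0.0000] = 31.4207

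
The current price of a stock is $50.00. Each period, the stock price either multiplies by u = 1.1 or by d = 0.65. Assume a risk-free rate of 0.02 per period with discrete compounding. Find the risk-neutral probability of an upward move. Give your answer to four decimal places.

Risk-neutral probability p = (1 + 0.02 − 0.65)/(1.1 − 0.65) = 0.3700/0.4500 = 0.8222

p = 0.8222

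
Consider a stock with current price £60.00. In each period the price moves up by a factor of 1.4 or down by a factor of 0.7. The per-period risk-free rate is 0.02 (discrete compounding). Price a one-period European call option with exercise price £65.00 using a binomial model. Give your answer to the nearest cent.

£8.52

Risk-neutral probability p = (1 + 0.02 − 0.7)/(1.4 − 0.7) = 0.3200/0.7000 = 0.4571
Terminal stock prices: S_u = 84, S_d = 42
Terminal payoffs (S − K): max(19, 0) = 19, max(-23, 0) = 0
Node 0 (S = 60): V_0 = 1/1.02·[0.4571·19.0000 + 0.5429·0.0000] = 8.5154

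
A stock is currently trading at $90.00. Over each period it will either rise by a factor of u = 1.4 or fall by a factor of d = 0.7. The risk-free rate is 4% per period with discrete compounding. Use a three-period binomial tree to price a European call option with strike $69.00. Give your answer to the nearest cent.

$35.76

Risk-neutral probability p = (1 + 0.04 − 0.7)/(1.4 − 0.7) = 0.3400/0.7000 = 0.4857
Terminal stock prices: S_uuu = 247, S_uud = 123.5, S_udd = 61.74, S_ddd = 30.87
Terminal payoffs (S − K): max(178, 0) = 178, max(54.48, 0) = 54.48, max(-7.26, 0) = 0, max(-38.13, 0) = 0
Node uu (S = 176.4): V_uu = 1/1.04·[0.4857·177.9600 + 0.5143·54.4800] = 110.0538
Node ud (S = 88.2): V_ud = 1/1.04·[0.4857·54.4800 + 0.5143·0.0000] = 25.4440
Node dd (S = 44.1): V_dd = 1/1.04·[0.4857·0.0000 + 0.5143·0.0000] = 0.0000
Node u (S = 126): V_u = 1/1.04·[0.4857·110.0538 + 0.5143·25.4440] = 63.9810
Node d (S = 63): V_d = 1/1.04·[0.4857·25.4440 + 0.5143·0.0000] = 11.8832
Node 0 (S = 90): V_0 = 1/1.04·[0.4857·63.9810 + 0.5143·11.8832] = 35.7575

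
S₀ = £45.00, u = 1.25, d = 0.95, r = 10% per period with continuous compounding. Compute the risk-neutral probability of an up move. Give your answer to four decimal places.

p = 0.5172

Risk-neutral probability p = (e^0.1 − 0.95)/(1.25 − 0.95) = 0.1552/0.3000 = 0.5172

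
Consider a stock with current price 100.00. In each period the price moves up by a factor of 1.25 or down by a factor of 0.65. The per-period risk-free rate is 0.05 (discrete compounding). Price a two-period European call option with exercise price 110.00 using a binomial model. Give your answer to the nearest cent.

18.64

Risk-neutral probability p = (1 + 0.05 − 0.65)/(1.25 − 0.65) = 0.4000/0.6000 = 0.6667
Terminal stock prices: S_uu = 156.2, S_ud = 81.25, S_dd = 42.25
Terminal payoffs (S − K): max(46.25, 0) = 46.25, max(-28.75, 0) = 0, max(-67.75, 0) = 0
Node u (S = 125): V_u = 1/1.05·[0.6667·46.2500 + 0.3333·0.0000] = 29.3651
Node d (S = 65): V_d = 1/1.05·[0.6667·0.0000 + 0.3333·0.0000] = 0.0000
Node 0 (S = 100): V_0 = 1/1.05·[0.6667·29.3651 + 0.3333·0.0000] = 18.6445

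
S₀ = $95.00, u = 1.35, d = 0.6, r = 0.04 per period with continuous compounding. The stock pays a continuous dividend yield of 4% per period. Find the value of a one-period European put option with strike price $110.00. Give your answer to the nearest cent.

$23.76

Per-period risk-free factor R = e^0.04 = 1.0408; dividend-adjusted growth = e^(0.04−0.04) = 1.0000.
Risk-neutral probability p = (1.0000 − 0.6)/(1.35 − 0.6) = 0.4000/0.7500 = 0.5333
Terminal stock prices: S_u = 128.2, S_d = 57
Terminal payoffs (K − S): max(-18.25, 0) = 0, max(53, 0) = 53
Node 0 (S = 95): V_0 = e^(−0.04)·[0.5333·0.0000 + 0.4667·53.0000] = 23.7635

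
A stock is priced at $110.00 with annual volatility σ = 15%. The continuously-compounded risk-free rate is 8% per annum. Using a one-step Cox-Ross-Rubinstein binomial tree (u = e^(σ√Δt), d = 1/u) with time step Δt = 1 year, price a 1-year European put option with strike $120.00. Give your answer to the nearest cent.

CRR parameters: u = e^(σ√Δt) = e^(0.15·√1) = 1.1618, d = 1/u = 0.8607
Per-period rate: rΔt = 0.08·1 = 0.08, so R = e^0.08 = 1.0833
Risk-neutral probability p = (e^0.08 − 0.8607)/(1.1618 − 0.8607) = 0.2226/0.3011 = 0.7392
Terminal stock prices: S_u = 127.8, S_d = 94.68
Terminal payoffs (K − S): max(-7.802, 0) = 0, max(25.32, 0) = 25.32
Node 0 (S = 110): V_0 = e^(−0.08)·[0.7392·0.0000 + 0.2608·25.3221] = 6.0973

$6.10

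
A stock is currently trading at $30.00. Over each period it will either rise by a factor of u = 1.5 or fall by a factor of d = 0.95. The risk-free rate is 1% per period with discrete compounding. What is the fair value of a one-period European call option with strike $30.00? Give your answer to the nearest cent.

$1.62

Risk-neutral probability p = (1 + 0.01 − 0.95)/(1.5 − 0.95) = 0.0600/0.5500 = 0.1091
Terminal stock prices: S_u = 45, S_d = 28.5
Terminal payoffs (S − K): max(15, 0) = 15, max(-1.5, 0) = 0
Node 0 (S = 30): V_0 = 1/1.01·[0.1091·15.0000 + 0.8909·0.0000] = 1.6202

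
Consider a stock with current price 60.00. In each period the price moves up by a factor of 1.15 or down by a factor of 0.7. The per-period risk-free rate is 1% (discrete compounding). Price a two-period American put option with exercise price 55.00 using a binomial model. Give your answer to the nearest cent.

Risk-neutral probability p = (1 + 0.01 − 0.7)/(1.15 − 0.7) = 0.3100/0.4500 = 0.6889
Terminal stock prices: S_uu = 79.35, S_ud = 48.3, S_dd = 29.4
Terminal payoffs (K − S): max(-24.35, 0) = 0, max(6.7, 0) = 6.7, max(25.6, 0) = 25.6
Node u (S = 69): continuation = 1/1.01·[0.6889·0.0000 + 0.3111·6.7000] = 2.0638; exercise value = 0.0000 ≤ continuation, so V_u = 2.0638
Node d (S = 42): continuation = 1/1.01·[0.6889·6.7000 + 0.3111·25.6000] = 12.4554; exercise value = 13.0000 > continuation, so V_d = 13.0000 (exercise)
Node 0 (S = 60): continuation = 1/1.01·[0.6889·2.0638 + 0.3111·13.0000] = 5.4121; exercise value = 0.0000 ≤ continuation, so V_0 = 5.4121

5.41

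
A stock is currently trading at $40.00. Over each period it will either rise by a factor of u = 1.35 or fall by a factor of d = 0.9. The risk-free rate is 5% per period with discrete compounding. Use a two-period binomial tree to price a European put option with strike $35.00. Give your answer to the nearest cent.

$1.05

Risk-neutral probability p = (1 + 0.05 − 0.9)/(1.35 − 0.9) = 0.1500/0.4500 = 0.3333
Terminal stock prices: S_uu = 72.9, S_ud = 48.6, S_dd = 32.4
Terminal payoffs (K − S): max(-37.9, 0) = 0, max(-13.6, 0) = 0, max(2.6, 0) = 2.6
Node u (S = 54): V_u = 1/1.05·[0.3333·0.0000 + 0.6667·0.0000] = 0.0000
Node d (S = 36): V_d = 1/1.05·[0.3333·0.0000 + 0.6667·2.6000] = 1.6508
Node 0 (S = 40): V_0 = 1/1.05·[0.3333·0.0000 + 0.6667·1.6508] = 1.0481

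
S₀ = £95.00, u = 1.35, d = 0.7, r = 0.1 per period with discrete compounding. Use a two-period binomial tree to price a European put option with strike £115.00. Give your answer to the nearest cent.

£18.24

Risk-neutral probability p = (1 + 0.1 − 0.7)/(1.35 − 0.7) = 0.4000/0.6500 = 0.6154
Terminal stock prices: S_uu = 173.1, S_ud = 89.77, S_dd = 46.55
Terminal payoffs (K − S): max(-58.14, 0) = 0, max(25.23, 0) = 25.23, max(68.45, 0) = 68.45
Node u (S = 128.2): V_u = 1/1.1·[0.6154·0.0000 + 0.3846·25.2250] = 8.8199
Node d (S = 66.5): V_d = 1/1.1·[0.6154·25.2250 + 0.3846·68.4500] = 38.0455
Node 0 (S = 95): V_0 = 1/1.1·[0.6154·8.8199 + 0.3846·38.0455] = 18.2368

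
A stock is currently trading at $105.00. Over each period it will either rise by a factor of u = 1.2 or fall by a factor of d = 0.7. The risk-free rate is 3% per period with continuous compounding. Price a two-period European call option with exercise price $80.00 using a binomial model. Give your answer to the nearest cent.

$32.75

Risk-neutral probability p = (e^0.03 − 0.7)/(1.2 − 0.7) = 0.3305/0.5000 = 0.6609
Terminal stock prices: S_uu = 151.2, S_ud = 88.2, S_dd = 51.45
Terminal payoffs (S − K): max(71.2, 0) = 71.2, max(8.2, 0) = 8.2, max(-28.55, 0) = 0
Node u (S = 126): V_u = e^(−0.03)·[0.6609·71.2000 + 0.3391·8.2000] = 48.3644
Node d (S = 73.5): V_d = e^(−0.03)·[0.6609·8.2000 + 0.3391·0.0000] = 5.2593
Node 0 (S = 105): V_0 = e^(−0.03)·[0.6609·48.3644 + 0.3391·5.2593] = 32.7504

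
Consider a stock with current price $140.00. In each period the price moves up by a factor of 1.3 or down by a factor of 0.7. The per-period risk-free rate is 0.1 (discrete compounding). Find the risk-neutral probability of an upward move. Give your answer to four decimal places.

p = 0.6667

Risk-neutral probability p = (1 + 0.1 − 0.7)/(1.3 − 0.7) = 0.4000/0.6000 = 0.6667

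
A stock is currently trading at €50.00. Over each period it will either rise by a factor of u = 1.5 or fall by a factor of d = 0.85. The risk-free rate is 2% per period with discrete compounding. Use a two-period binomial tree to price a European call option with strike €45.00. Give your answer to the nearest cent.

Risk-neutral probability p = (1 + 0.02 − 0.85)/(1.5 − 0.85) = 0.1700/0.6500 = 0.2615
Terminal stock prices: S_uu = 112.5, S_ud = 63.75, S_dd = 36.12
Terminal payoffs (S − K): max(67.5, 0) = 67.5, max(18.75, 0) = 18.75, max(-8.875, 0) = 0
Node u (S = 75): V_u = 1/1.02·[0.2615·67.5000 + 0.7385·18.7500] = 30.8824
Node d (S = 42.5): V_d = 1/1.02·[0.2615·18.7500 + 0.7385·0.0000] = 4.8077
Node 0 (S = 50): V_0 = 1/1.02·[0.2615·30.8824 + 0.7385·4.8077] = 11.3992

€11.40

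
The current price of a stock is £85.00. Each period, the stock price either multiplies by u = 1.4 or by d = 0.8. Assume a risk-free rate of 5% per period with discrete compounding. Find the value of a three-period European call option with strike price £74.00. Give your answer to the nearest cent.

Risk-neutral probability p = (1 + 0.05 − 0.8)/(1.4 − 0.8) = 0.2500/0.6000 = 0.4167
Terminal stock prices: S_uuu = 233.2, S_uud = 133.3, S_udd = 76.16, S_ddd = 43.52
Terminal payoffs (S − K): max(159.2, 0) = 159.2, max(59.28, 0) = 59.28, max(2.16, 0) = 2.16, max(-30.48, 0) = 0
Node uu (S = 166.6): V_uu = 1/1.05·[0.4167·159.2400 + 0.5833·59.2800] = 96.1238
Node ud (S = 95.2): V_ud = 1/1.05·[0.4167·59.2800 + 0.5833·2.1600] = 24.7238
Node dd (S = 54.4): V_dd = 1/1.05·[0.4167·2.1600 + 0.5833·0.0000] = 0.8571
Node u (S = 119): V_u = 1/1.05·[0.4167·96.1238 + 0.5833·24.7238] = 51.8798
Node d (S = 68): V_d = 1/1.05·[0.4167·24.7238 + 0.5833·0.8571] = 10.2872
Node 0 (S = 85): V_0 = 1/1.05·[0.4167·51.8798 + 0.5833·10.2872] = 26.3024

£26.30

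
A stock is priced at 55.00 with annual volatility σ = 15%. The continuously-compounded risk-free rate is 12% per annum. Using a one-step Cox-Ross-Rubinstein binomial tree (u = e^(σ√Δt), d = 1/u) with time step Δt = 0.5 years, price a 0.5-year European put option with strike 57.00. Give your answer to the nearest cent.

1.67

CRR parameters: u = e^(σ√Δt) = e^(0.15·√0.5) = 1.1119, d = 1/u = 0.8994
Per-period rate: rΔt = 0.12·0.5 = 0.06, so R = e^0.06 = 1.0618
Risk-neutral probability p = (e^0.06 − 0.8994)/(1.1119 − 0.8994) = 0.1625/0.2125 = 0.7645
Terminal stock prices: S_u = 61.15, S_d = 49.47
Terminal payoffs (K − S): max(-4.154, 0) = 0, max(7.535, 0) = 7.535
Node 0 (S = 55): V_0 = e^(−0.06)·[0.7645·0.0000 + 0.2355·7.5349] = 1.6714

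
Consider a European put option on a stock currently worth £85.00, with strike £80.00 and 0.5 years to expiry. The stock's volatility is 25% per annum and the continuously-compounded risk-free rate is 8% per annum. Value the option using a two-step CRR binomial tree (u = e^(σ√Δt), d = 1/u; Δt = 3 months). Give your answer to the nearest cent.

£2.69

CRR parameters: u = e^(σ√Δt) = e^(0.25·√0.25) = 1.1331, d = 1/u = 0.8825
Per-period rate: rΔt = 0.08·0.25 = 0.02, so R = e^0.02 = 1.0202
Risk-neutral probability p = (e^0.02 − 0.8825)/(1.1331 − 0.8825) = 0.1377/0.2507 = 0.5494
Terminal stock prices: S_uu = 109.1, S_ud = 85, S_dd = 66.2
Terminal payoffs (K − S): max(-29.14, 0) = 0, max(-5, 0) = 0, max(13.8, 0) = 13.8
Node u (S = 96.32): V_u = e^(−0.02)·[0.5494·0.0000 + 0.4506·0.0000] = 0.0000
Node d (S = 75.01): V_d = e^(−0.02)·[0.5494·0.0000 + 0.4506·13.8019] = 6.0962
Node 0 (S = 85): V_0 = e^(−0.02)·[0.5494·0.0000 + 0.4506·6.0962] = 2.6926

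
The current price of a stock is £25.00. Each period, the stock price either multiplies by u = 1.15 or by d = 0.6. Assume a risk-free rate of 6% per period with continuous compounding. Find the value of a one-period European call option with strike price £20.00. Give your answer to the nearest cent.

Risk-neutral probability p = (e^0.06 − 0.6)/(1.15 − 0.6) = 0.4618/0.5500 = 0.8397
Terminal stock prices: S_u = 28.75, S_d = 15
Terminal payoffs (S − K): max(8.75, 0) = 8.75, max(-5, 0) = 0
Node 0 (S = 25): V_0 = e^(−0.06)·[0.8397·8.7500 + 0.1603·0.0000] = 6.9195

£6.92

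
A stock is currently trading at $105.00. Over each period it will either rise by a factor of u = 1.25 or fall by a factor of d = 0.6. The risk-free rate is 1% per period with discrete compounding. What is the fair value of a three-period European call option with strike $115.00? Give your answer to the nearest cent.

$21.94

Risk-neutral probability p = (1 + 0.01 − 0.6)/(1.25 − 0.6) = 0.4100/0.6500 = 0.6308
Terminal stock prices: S_uuu = 205.1, S_uud = 98.44, S_udd = 47.25, S_ddd = 22.68
Terminal payoffs (S − K): max(90.08, 0) = 90.08, max(-16.56, 0) = 0, max(-67.75, 0) = 0, max(-92.32, 0) = 0
Node uu (S = 164.1): V_uu = 1/1.01·[0.6308·90.0781 + 0.3692·0.0000] = 56.2560
Node ud (S = 78.75): V_ud = 1/1.01·[0.6308·0.0000 + 0.3692·0.0000] = 0.0000
Node dd (S = 37.8): V_dd = 1/1.01·[0.6308·0.0000 + 0.3692·0.0000] = 0.0000
Node u (S = 131.2): V_u = 1/1.01·[0.6308·56.2560 + 0.3692·0.0000] = 35.1332
Node d (S = 63): V_d = 1/1.01·[0.6308·0.0000 + 0.3692·0.0000] = 0.0000
Node 0 (S = 105): V_0 = 1/1.01·[0.6308·35.1332 + 0.3692·0.0000] = 21.9415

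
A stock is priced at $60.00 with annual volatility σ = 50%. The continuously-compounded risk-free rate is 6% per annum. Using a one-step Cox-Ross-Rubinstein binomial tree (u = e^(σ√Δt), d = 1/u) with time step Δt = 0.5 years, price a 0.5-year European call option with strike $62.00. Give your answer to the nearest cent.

$10.35

CRR parameters: u = e^(σ√Δt) = e^(0.5·√0.5) = 1.4241, d = 1/u = 0.7022
Per-period rate: rΔt = 0.06·0.5 = 0.03, so R = e^0.03 = 1.0305
Risk-neutral probability p = (e^0.03 − 0.7022)/(1.4241 − 0.7022) = 0.3283/0.7219 = 0.4547
Terminal stock prices: S_u = 85.45, S_d = 42.13
Terminal payoffs (S − K): max(23.45, 0) = 23.45, max(-19.87, 0) = 0
Node 0 (S = 60): V_0 = e^(−0.03)·[0.4547·23.4471 + 0.5453·0.0000] = 10.3465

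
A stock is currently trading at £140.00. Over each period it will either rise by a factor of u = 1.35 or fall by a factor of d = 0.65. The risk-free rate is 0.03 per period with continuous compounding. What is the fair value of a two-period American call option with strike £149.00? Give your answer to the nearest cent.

£29.53

Risk-neutral probability p = (e^0.03 − 0.65)/(1.35 − 0.65) = 0.3805/0.7000 = 0.5435
Terminal stock prices: S_uu = 255.2, S_ud = 122.9, S_dd = 59.15
Terminal payoffs (S − K): max(106.2, 0) = 106.2, max(-26.15, 0) = 0, max(-89.85, 0) = 0
Node u (S = 189): continuation = e^(−0.03)·[0.5435·106.1500 + 0.4565·0.0000] = 55.9881; exercise value = 40.0000 ≤ continuation, so V_u = 55.9881
Node d (S = 91): continuation = e^(−0.03)·[0.5435·0.0000 + 0.4565·0.0000] = 0.0000; exercise value = 0.0000 ≤ continuation, so V_d = 0.0000
Node 0 (S = 140): continuation = e^(−0.03)·[0.5435·55.9881 + 0.4565·0.0000] = 29.5306; exercise value = 0.0000 ≤ continuation, so V_0 = 29.5306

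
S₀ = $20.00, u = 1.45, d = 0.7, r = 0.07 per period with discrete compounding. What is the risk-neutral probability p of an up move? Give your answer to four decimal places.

p = 0.4933

Risk-neutral probability p = (1 + 0.07 − 0.7)/(1.45 − 0.7) = 0.3700/0.7500 = 0.4933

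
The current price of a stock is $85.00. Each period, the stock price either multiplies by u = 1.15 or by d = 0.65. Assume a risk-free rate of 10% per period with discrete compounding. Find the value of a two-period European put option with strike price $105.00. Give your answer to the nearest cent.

$6.74

Risk-neutral probability p = (1 + 0.1 − 0.65)/(1.15 − 0.65) = 0.4500/0.5000 = 0.9000
Terminal stock prices: S_uu = 112.4, S_ud = 63.54, S_dd = 35.91
Terminal payoffs (K − S): max(-7.412, 0) = 0, max(41.46, 0) = 41.46, max(69.09, 0) = 69.09
Node u (S = 97.75): V_u = 1/1.1·[0.9000·0.0000 + 0.1000·41.4625] = 3.7693
Node d (S = 55.25): V_d = 1/1.1·[0.9000·41.4625 + 0.1000·69.0875] = 40.2045
Node 0 (S = 85): V_0 = 1/1.1·[0.9000·3.7693 + 0.1000·40.2045] = 6.7389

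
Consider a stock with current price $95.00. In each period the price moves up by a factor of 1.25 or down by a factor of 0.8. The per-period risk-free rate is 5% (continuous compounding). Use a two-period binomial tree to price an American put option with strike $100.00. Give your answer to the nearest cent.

Risk-neutral probability p = (e^0.05 − 0.8)/(1.25 − 0.8) = 0.2513/0.4500 = 0.5584
Terminal stock prices: S_uu = 148.4, S_ud = 95, S_dd = 60.8
Terminal payoffs (K − S): max(-48.44, 0) = 0, max(5, 0) = 5, max(39.2, 0) = 39.2
Node u (S = 118.8): continuation = e^(−0.05)·[0.5584·0.0000 + 0.4416·5.0000] = 2.1004; exercise value = 0.0000 ≤ continuation, so V_u = 2.1004
Node d (S = 76): continuation = e^(−0.05)·[0.5584·5.0000 + 0.4416·39.2000] = 19.1229; exercise value = 24.0000 > continuation, so V_d = 24.0000 (exercise)
Node 0 (S = 95): continuation = e^(−0.05)·[0.5584·2.1004 + 0.4416·24.0000] = 11.1976; exercise value = 5.0000 ≤ continuation, so V_0 = 11.1976

$11.20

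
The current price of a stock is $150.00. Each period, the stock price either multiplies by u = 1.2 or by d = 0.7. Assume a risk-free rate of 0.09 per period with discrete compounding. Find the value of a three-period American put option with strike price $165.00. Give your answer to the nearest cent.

Risk-neutral probability p = (1 + 0.09 − 0.7)/(1.2 − 0.7) = 0.3900/0.5000 = 0.7800
Terminal stock prices: S_uuu = 259.2, S_uud = 151.2, S_udd = 88.2, S_ddd = 51.45
Terminal payoffs (K − S): max(-94.2, 0) = 0, max(13.8, 0) = 13.8, max(76.8, 0) = 76.8, max(113.6, 0) = 113.6
Node uu (S = 216): continuation = 1/1.09·[0.7800·0.0000 + 0.2200·13.8000] = 2.7853; exercise value = 0.0000 ≤ continuation, so V_uu = 2.7853
Node ud (S = 126): continuation = 1/1.09·[0.7800·13.8000 + 0.2200·76.8000] = 25.3761; exercise value = 39.0000 > continuation, so V_ud = 39.0000 (exercise)
Node dd (S = 73.5): continuation = 1/1.09·[0.7800·76.8000 + 0.2200·113.5500] = 77.8761; exercise value = 91.5000 > continuation, so V_dd = 91.5000 (exercise)
Node u (S = 180): continuation = 1/1.09·[0.7800·2.7853 + 0.2200·39.0000] = 9.8647; exercise value = 0.0000 ≤ continuation, so V_u = 9.8647
Node d (S = 105): continuation = 1/1.09·[0.7800·39.0000 + 0.2200·91.5000] = 46.3761; exercise value = 60.0000 > continuation, so V_d = 60.0000 (exercise)
Node 0 (S = 150): continuation = 1/1.09·[0.7800·9.8647 + 0.2200·60.0000] = 19.1693; exercise value = 15.0000 ≤ continuation, so V_0 = 19.1693

$19.17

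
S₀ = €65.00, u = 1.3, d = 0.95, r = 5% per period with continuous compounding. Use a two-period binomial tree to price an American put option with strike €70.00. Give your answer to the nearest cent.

€5.58

Risk-neutral probability p = (e^0.05 − 0.95)/(1.3 − 0.95) = 0.1013/0.3500 = 0.2893
Terminal stock prices: S_uu = 109.9, S_ud = 80.27, S_dd = 58.66
Terminal payoffs (K − S): max(-39.85, 0) = 0, max(-10.27, 0) = 0, max(11.34, 0) = 11.34
Node u (S = 84.5): continuation = e^(−0.05)·[0.2893·0.0000 + 0.7107·0.0000] = 0.0000; exercise value = 0.0000 ≤ continuation, so V_u = 0.0000
Node d (S = 61.75): continuation = e^(−0.05)·[0.2893·0.0000 + 0.7107·11.3375] = 7.6641; exercise value = 8.2500 > continuation, so V_d = 8.2500 (exercise)
Node 0 (S = 65): continuation = e^(−0.05)·[0.2893·0.0000 + 0.7107·8.2500] = 5.5770; exercise value = 5.0000 ≤ continuation, so V_0 = 5.5770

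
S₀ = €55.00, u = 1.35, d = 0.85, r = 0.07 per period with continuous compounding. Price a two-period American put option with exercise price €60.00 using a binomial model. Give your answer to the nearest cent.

Risk-neutral probability p = (e^0.07 − 0.85)/(1.35 − 0.85) = 0.2225/0.5000 = 0.4450
Terminal stock prices: S_uu = 100.2, S_ud = 63.11, S_dd = 39.74
Terminal payoffs (K − S): max(-40.24, 0) = 0, max(-3.112, 0) = 0, max(20.26, 0) = 20.26
Node u (S = 74.25): continuation = e^(−0.07)·[0.4450·0.0000 + 0.5550·0.0000] = 0.0000; exercise value = 0.0000 ≤ continuation, so V_u = 0.0000
Node d (S = 46.75): continuation = e^(−0.07)·[0.4450·0.0000 + 0.5550·20.2625] = 10.4851; exercise value = 13.2500 > continuation, so V_d = 13.2500 (exercise)
Node 0 (S = 55): continuation = e^(−0.07)·[0.4450·0.0000 + 0.5550·13.2500] = 6.8564; exercise value = 5.0000 ≤ continuation, so V_0 = 6.8564

€6.86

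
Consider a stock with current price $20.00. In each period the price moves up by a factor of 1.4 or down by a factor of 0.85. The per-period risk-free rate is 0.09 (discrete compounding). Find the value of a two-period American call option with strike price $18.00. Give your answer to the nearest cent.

$5.80

Risk-neutral probability p = (1 + 0.09 − 0.85)/(1.4 − 0.85) = 0.2400/0.5500 = 0.4364
Terminal stock prices: S_uu = 39.2, S_ud = 23.8, S_dd = 14.45
Terminal payoffs (S − K): max(21.2, 0) = 21.2, max(5.8, 0) = 5.8, max(-3.55, 0) = 0
Node u (S = 28): continuation = 1/1.09·[0.4364·21.2000 + 0.5636·5.8000] = 11.4862; exercise value = 10.0000 ≤ continuation, so V_u = 11.4862
Node d (S = 17): continuation = 1/1.09·[0.4364·5.8000 + 0.5636·0.0000] = 2.3219; exercise value = 0.0000 ≤ continuation, so V_d = 2.3219
Node 0 (S = 20): continuation = 1/1.09·[0.4364·11.4862 + 0.5636·2.3219] = 5.7990; exercise value = 2.0000 ≤ continuation, so V_0 = 5.7990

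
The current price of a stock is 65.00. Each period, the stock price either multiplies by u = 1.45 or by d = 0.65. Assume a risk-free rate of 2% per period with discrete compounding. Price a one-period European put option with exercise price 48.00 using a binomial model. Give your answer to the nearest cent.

Risk-neutral probability p = (1 + 0.02 − 0.65)/(1.45 − 0.65) = 0.3700/0.8000 = 0.4625
Terminal stock prices: S_u = 94.25, S_d = 42.25
Terminal payoffs (K − S): max(-46.25, 0) = 0, max(5.75, 0) = 5.75
Node 0 (S = 65): V_0 = 1/1.02·[0.4625·0.0000 + 0.5375·5.7500] = 3.0300

3.03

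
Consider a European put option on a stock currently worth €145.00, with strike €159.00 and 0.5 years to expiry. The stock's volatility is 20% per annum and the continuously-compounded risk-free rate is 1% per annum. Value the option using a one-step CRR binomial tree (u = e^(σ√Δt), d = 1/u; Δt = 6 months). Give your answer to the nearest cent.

CRR parameters: u = e^(σ√Δt) = e^(0.2·√0.5) = 1.1519, d = 1/u = 0.8681
Per-period rate: rΔt = 0.01·0.5 = 0.005, so R = e^0.005 = 1.0050
Risk-neutral probability p = (e^0.005 − 0.8681)/(1.1519 − 0.8681) = 0.1369/0.2838 = 0.4824
Terminal stock prices: S_u = 167, S_d = 125.9
Terminal payoffs (K − S): max(-8.027, 0) = 0, max(33.12, 0) = 33.12
Node 0 (S = 145): V_0 = e^(−0.005)·[0.4824·0.0000 + 0.5176·33.1221] = 17.0596

€17.06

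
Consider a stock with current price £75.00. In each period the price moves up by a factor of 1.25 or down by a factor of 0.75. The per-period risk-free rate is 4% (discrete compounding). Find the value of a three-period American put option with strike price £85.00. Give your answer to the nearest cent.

Risk-neutral probability p = (1 + 0.04 − 0.75)/(1.25 − 0.75) = 0.2900/0.5000 = 0.5800
Terminal stock prices: S_uuu = 146.5, S_uud = 87.89, S_udd = 52.73, S_ddd = 31.64
Terminal payoffs (K − S): max(-61.48, 0) = 0, max(-2.891, 0) = 0, max(32.27, 0) = 32.27, max(53.36, 0) = 53.36
Node uu (S = 117.2): continuation = 1/1.04·[0.5800·0.0000 + 0.4200·0.0000] = 0.0000; exercise value = 0.0000 ≤ continuation, so V_uu = 0.0000
Node ud (S = 70.31): continuation = 1/1.04·[0.5800·0.0000 + 0.4200·32.2656] = 13.0303; exercise value = 14.6875 > continuation, so V_ud = 14.6875 (exercise)
Node dd (S = 42.19): continuation = 1/1.04·[0.5800·32.2656 + 0.4200·53.3594] = 39.5433; exercise value = 42.8125 > continuation, so V_dd = 42.8125 (exercise)
Node u (S = 93.75): continuation = 1/1.04·[0.5800·0.0000 + 0.4200·14.6875] = 5.9315; exercise value = 0.0000 ≤ continuation, so V_u = 5.9315
Node d (S = 56.25): continuation = 1/1.04·[0.5800·14.6875 + 0.4200·42.8125] = 25.4808; exercise value = 28.7500 > continuation, so V_d = 28.7500 (exercise)
Node 0 (S = 75): continuation = 1/1.04·[0.5800·5.9315 + 0.4200·28.7500] = 14.9185; exercise value = 10.0000 ≤ continuation, so V_0 = 14.9185

£14.92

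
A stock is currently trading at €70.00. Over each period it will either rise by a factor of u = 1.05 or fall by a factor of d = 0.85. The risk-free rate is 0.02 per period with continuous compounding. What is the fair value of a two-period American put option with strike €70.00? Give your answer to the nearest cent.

Risk-neutral probability p = (e^0.02 − 0.85)/(1.05 − 0.85) = 0.1702/0.2000 = 0.8510
Terminal stock prices: S_uu = 77.17, S_ud = 62.48, S_dd = 50.57
Terminal payoffs (K − S): max(-7.175, 0) = 0, max(7.525, 0) = 7.525, max(19.43, 0) = 19.43
Node u (S = 73.5): continuation = e^(−0.02)·[0.8510·0.0000 + 0.1490·7.5250] = 1.0990; exercise value = 0.0000 ≤ continuation, so V_u = 1.0990
Node d (S = 59.5): continuation = e^(−0.02)·[0.8510·7.5250 + 0.1490·19.4250] = 9.1139; exercise value = 10.5000 > continuation, so V_d = 10.5000 (exercise)
Node 0 (S = 70): continuation = e^(−0.02)·[0.8510·1.0990 + 0.1490·10.5000] = 2.4502; exercise value = 0.0000 ≤ continuation, so V_0 = 2.4502

€2.45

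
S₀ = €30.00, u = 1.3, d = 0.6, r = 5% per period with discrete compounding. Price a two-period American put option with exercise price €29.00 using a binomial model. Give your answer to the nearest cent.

€4.91

Risk-neutral probability p = (1 + 0.05 − 0.6)/(1.3 − 0.6) = 0.4500/0.7000 = 0.6429
Terminal stock prices: S_uu = 50.7, S_ud = 23.4, S_dd = 10.8
Terminal payoffs (K − S): max(-21.7, 0) = 0, max(5.6, 0) = 5.6, max(18.2, 0) = 18.2
Node u (S = 39): continuation = 1/1.05·[0.6429·0.0000 + 0.3571·5.6000] = 1.9048; exercise value = 0.0000 ≤ continuation, so V_u = 1.9048
Node d (S = 18): continuation = 1/1.05·[0.6429·5.6000 + 0.3571·18.2000] = 9.6190; exercise value = 11.0000 > continuation, so V_d = 11.0000 (exercise)
Node 0 (S = 30): continuation = 1/1.05·[0.6429·1.9048 + 0.3571·11.0000] = 4.9077; exercise value = 0.0000 ≤ continuation, so V_0 = 4.9077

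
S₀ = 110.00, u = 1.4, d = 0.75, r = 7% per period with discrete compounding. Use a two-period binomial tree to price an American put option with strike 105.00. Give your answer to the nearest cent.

10.68

Risk-neutral probability p = (1 + 0.07 − 0.75)/(1.4 − 0.75) = 0.3200/0.6500 = 0.4923
Terminal stock prices: S_uu = 215.6, S_ud = 115.5, S_dd = 61.88
Terminal payoffs (K − S): max(-110.6, 0) = 0, max(-10.5, 0) = 0, max(43.12, 0) = 43.12
Node u (S = 154): continuation = 1/1.07·[0.4923·0.0000 + 0.5077·0.0000] = 0.0000; exercise value = 0.0000 ≤ continuation, so V_u = 0.0000
Node d (S = 82.5): continuation = 1/1.07·[0.4923·0.0000 + 0.5077·43.1250] = 20.4619; exercise value = 22.5000 > continuation, so V_d = 22.5000 (exercise)
Node 0 (S = 110): continuation = 1/1.07·[0.4923·0.0000 + 0.5077·22.5000] = 10.6758; exercise value = 0.0000 ≤ continuation, so V_0 = 10.6758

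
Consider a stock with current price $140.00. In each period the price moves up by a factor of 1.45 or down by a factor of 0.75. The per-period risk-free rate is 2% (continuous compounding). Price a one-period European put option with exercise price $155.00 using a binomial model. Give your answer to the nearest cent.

$30.09

Risk-neutral probability p = (e^0.02 − 0.75)/(1.45 − 0.75) = 0.2702/0.7000 = 0.3860
Terminal stock prices: S_u = 203, S_d = 105
Terminal payoffs (K − S): max(-48, 0) = 0, max(50, 0) = 50
Node 0 (S = 140): V_0 = e^(−0.02)·[0.3860·0.0000 + 0.6140·50.0000] = 30.0920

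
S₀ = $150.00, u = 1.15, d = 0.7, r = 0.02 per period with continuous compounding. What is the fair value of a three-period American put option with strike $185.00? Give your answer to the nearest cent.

$41.63

Risk-neutral probability p = (e^0.02 − 0.7)/(1.15 − 0.7) = 0.3202/0.4500 = 0.7116
Terminal stock prices: S_uuu = 228.1, S_uud = 138.9, S_udd = 84.52, S_ddd = 51.45
Terminal payoffs (K − S): max(-43.13, 0) = 0, max(46.14, 0) = 46.14, max(100.5, 0) = 100.5, max(133.6, 0) = 133.6
Node uu (S = 198.4): continuation = e^(−0.02)·[0.7116·0.0000 + 0.2884·46.1375] = 13.0445; exercise value = 0.0000 ≤ continuation, so V_uu = 13.0445
Node ud (S = 120.7): continuation = e^(−0.02)·[0.7116·46.1375 + 0.2884·100.4750] = 60.5868; exercise value = 64.2500 > continuation, so V_ud = 64.2500 (exercise)
Node dd (S = 73.5): continuation = e^(−0.02)·[0.7116·100.4750 + 0.2884·133.5500] = 107.8368; exercise value = 111.5000 > continuation, so V_dd = 111.5000 (exercise)
Node u (S = 172.5): continuation = e^(−0.02)·[0.7116·13.0445 + 0.2884·64.2500] = 27.2635; exercise value = 12.5000 ≤ continuation, so V_u = 27.2635
Node d (S = 105): continuation = e^(−0.02)·[0.7116·64.2500 + 0.2884·111.5000] = 76.3368; exercise value = 80.0000 > continuation, so V_d = 80.0000 (exercise)
Node 0 (S = 150): continuation = e^(−0.02)·[0.7116·27.2635 + 0.2884·80.0000] = 41.6338; exercise value = 35.0000 ≤ continuation, so V_0 = 41.6338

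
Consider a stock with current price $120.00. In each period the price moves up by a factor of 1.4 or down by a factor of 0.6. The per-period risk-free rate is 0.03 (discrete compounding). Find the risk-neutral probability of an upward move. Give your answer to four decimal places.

Risk-neutral probability p = (1 + 0.03 − 0.6)/(1.4 − 0.6) = 0.4300/0.8000 = 0.5375

p = 0.5375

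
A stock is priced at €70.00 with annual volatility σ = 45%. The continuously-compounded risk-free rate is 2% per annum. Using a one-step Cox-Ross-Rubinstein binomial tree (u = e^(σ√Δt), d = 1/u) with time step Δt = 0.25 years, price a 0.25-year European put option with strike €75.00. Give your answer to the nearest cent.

€10.36

CRR parameters: u = e^(σ√Δt) = e^(0.45·√0.25) = 1.2523, d = 1/u = 0.7985
Per-period rate: rΔt = 0.02·0.25 = 0.005, so R = e^0.005 = 1.0050
Risk-neutral probability p = (e^0.005 − 0.7985)/(1.2523 − 0.7985) = 0.2065/0.4538 = 0.4550
Terminal stock prices: S_u = 87.66, S_d = 55.9
Terminal payoffs (K − S): max(-12.66, 0) = 0, max(19.1, 0) = 19.1
Node 0 (S = 70): V_0 = e^(−0.005)·[0.4550·0.0000 + 0.5450·19.1039] = 10.3591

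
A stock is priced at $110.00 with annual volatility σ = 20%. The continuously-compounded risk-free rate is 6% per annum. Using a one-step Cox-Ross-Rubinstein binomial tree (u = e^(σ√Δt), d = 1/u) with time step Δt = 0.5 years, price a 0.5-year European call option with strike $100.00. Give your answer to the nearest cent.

CRR parameters: u = e^(σ√Δt) = e^(0.2·√0.5) = 1.1519, d = 1/u = 0.8681
Per-period rate: rΔt = 0.06·0.5 = 0.03, so R = e^0.03 = 1.0305
Risk-neutral probability p = (e^0.03 − 0.8681)/(1.1519 − 0.8681) = 0.1623/0.2838 = 0.5720
Terminal stock prices: S_u = 126.7, S_d = 95.49
Terminal payoffs (S − K): max(26.71, 0) = 26.71, max(-4.506, 0) = 0
Node 0 (S = 110): V_0 = e^(−0.03)·[0.5720·26.7101 + 0.4280·0.0000] = 14.8271

$14.83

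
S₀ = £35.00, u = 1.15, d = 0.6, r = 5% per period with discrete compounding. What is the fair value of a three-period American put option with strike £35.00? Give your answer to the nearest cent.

Risk-neutral probability p = (1 + 0.05 − 0.6)/(1.15 − 0.6) = 0.4500/0.5500 = 0.8182
Terminal stock prices: S_uuu = 53.23, S_uud = 27.77, S_udd = 14.49, S_ddd = 7.56
Terminal payoffs (K − S): max(-18.23, 0) = 0, max(7.228, 0) = 7.228, max(20.51, 0) = 20.51, max(27.44, 0) = 27.44
Node uu (S = 46.29): continuation = 1/1.05·[0.8182·0.0000 + 0.1818·7.2275] = 1.2515; exercise value = 0.0000 ≤ continuation, so V_uu = 1.2515
Node ud (S = 24.15): continuation = 1/1.05·[0.8182·7.2275 + 0.1818·20.5100] = 9.1833; exercise value = 10.8500 > continuation, so V_ud = 10.8500 (exercise)
Node dd (S = 12.6): continuation = 1/1.05·[0.8182·20.5100 + 0.1818·27.4400] = 20.7333; exercise value = 22.4000 > continuation, so V_dd = 22.4000 (exercise)
Node u (S = 40.25): continuation = 1/1.05·[0.8182·1.2515 + 0.1818·10.8500] = 2.8540; exercise value = 0.0000 ≤ continuation, so V_u = 2.8540
Node d (S = 21): continuation = 1/1.05·[0.8182·10.8500 + 0.1818·22.4000] = 12.3333; exercise value = 14.0000 > continuation, so V_d = 14.0000 (exercise)
Node 0 (S = 35): continuation = 1/1.05·[0.8182·2.8540 + 0.1818·14.0000] = 4.6481; exercise value = 0.0000 ≤ continuation, so V_0 = 4.6481

£4.65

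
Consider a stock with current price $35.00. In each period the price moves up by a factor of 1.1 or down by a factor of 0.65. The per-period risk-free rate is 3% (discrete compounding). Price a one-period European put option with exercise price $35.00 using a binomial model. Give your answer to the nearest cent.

$1.85

Risk-neutral probability p = (1 + 0.03 − 0.65)/(1.1 − 0.65) = 0.3800/0.4500 = 0.8444
Terminal stock prices: S_u = 38.5, S_d = 22.75
Terminal payoffs (K − S): max(-3.5, 0) = 0, max(12.25, 0) = 12.25
Node 0 (S = 35): V_0 = 1/1.03·[0.8444·0.0000 + 0.1556·12.2500] = 1.8501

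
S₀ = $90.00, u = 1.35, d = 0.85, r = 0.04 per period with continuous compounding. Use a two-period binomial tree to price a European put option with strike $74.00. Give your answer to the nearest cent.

Risk-neutral probability p = (e^0.04 − 0.85)/(1.35 − 0.85) = 0.1908/0.5000 = 0.3816
Terminal stock prices: S_uu = 164, S_ud = 103.3, S_dd = 65.02
Terminal payoffs (K − S): max(-90.03, 0) = 0, max(-29.28, 0) = 0, max(8.975, 0) = 8.975
Node u (S = 121.5): V_u = e^(−0.04)·[0.3816·0.0000 + 0.6184·0.0000] = 0.0000
Node d (S = 76.5): V_d = e^(−0.04)·[0.3816·0.0000 + 0.6184·8.9750] = 5.3323
Node 0 (S = 90): V_0 = e^(−0.04)·[0.3816·0.0000 + 0.6184·5.3323] = 3.1681

$3.17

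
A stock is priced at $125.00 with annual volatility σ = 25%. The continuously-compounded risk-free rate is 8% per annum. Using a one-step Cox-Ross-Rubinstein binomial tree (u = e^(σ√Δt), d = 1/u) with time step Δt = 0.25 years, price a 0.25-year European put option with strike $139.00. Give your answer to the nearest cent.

$12.67

CRR parameters: u = e^(σ√Δt) = e^(0.25·√0.25) = 1.1331, d = 1/u = 0.8825
Per-period rate: rΔt = 0.08·0.25 = 0.02, so R = e^0.02 = 1.0202
Risk-neutral probability p = (e^0.02 − 0.8825)/(1.1331 − 0.8825) = 0.1377/0.2507 = 0.5494
Terminal stock prices: S_u = 141.6, S_d = 110.3
Terminal payoffs (K − S): max(-2.644, 0) = 0, max(28.69, 0) = 28.69
Node 0 (S = 125): V_0 = e^(−0.02)·[0.5494·0.0000 + 0.4506·28.6879] = 12.6712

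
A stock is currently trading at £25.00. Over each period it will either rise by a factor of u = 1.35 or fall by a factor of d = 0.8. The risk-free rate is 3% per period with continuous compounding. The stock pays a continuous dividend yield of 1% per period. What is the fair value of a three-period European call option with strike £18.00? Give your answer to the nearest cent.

Per-period risk-free factor R = e^0.03 = 1.0305; dividend-adjusted growth = e^(0.03−0.01) = 1.0202.
Risk-neutral probability p = (1.0202 − 0.8)/(1.35 − 0.8) = 0.2202/0.5500 = 0.4004
Terminal stock prices: S_uuu = 61.51, S_uud = 36.45, S_udd = 21.6, S_ddd = 12.8
Terminal payoffs (S − K): max(43.51, 0) = 43.51, max(18.45, 0) = 18.45, max(3.6, 0) = 3.6, max(-5.2, 0) = 0
Node uu (S = 45.56): V_uu = e^(−0.03)·[0.4004·43.5094 + 0.5996·18.4500] = 27.6411
Node ud (S = 27): V_ud = e^(−0.03)·[0.4004·18.4500 + 0.5996·3.6000] = 9.2633
Node dd (S = 16): V_dd = e^(−0.03)·[0.4004·3.6000 + 0.5996·0.0000] = 1.3987
Node u (S = 33.75): V_u = e^(−0.03)·[0.4004·27.6411 + 0.5996·9.2633] = 16.1299
Node d (S = 20): V_d = e^(−0.03)·[0.4004·9.2633 + 0.5996·1.3987] = 4.4130
Node 0 (S = 25): V_0 = e^(−0.03)·[0.4004·16.1299 + 0.5996·4.4130] = 8.8350

£8.84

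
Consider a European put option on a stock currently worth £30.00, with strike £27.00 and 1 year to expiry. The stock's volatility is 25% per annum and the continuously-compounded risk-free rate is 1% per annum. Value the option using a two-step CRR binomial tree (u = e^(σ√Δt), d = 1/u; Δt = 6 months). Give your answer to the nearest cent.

CRR parameters: u = e^(σ√Δt) = e^(0.25·√0.5) = 1.1934, d = 1/u = 0.8380
Per-period rate: rΔt = 0.01·0.5 = 0.005, so R = e^0.005 = 1.0050
Risk-neutral probability p = (e^0.005 − 0.8380)/(1.1934 − 0.8380) = 0.1670/0.3554 = 0.4700
Terminal stock prices: S_uu = 42.72, S_ud = 30, S_dd = 21.07
Terminal payoffs (K − S): max(-15.72, 0) = 0, max(-3, 0) = 0, max(5.934, 0) = 5.934
Node u (S = 35.8): V_u = e^(−0.005)·[0.4700·0.0000 + 0.5300·0.0000] = 0.0000
Node d (S = 25.14): V_d = e^(−0.005)·[0.4700·0.0000 + 0.5300·5.9343] = 3.1294
Node 0 (S = 30): V_0 = e^(−0.005)·[0.4700·0.0000 + 0.5300·3.1294] = 1.6502

£1.65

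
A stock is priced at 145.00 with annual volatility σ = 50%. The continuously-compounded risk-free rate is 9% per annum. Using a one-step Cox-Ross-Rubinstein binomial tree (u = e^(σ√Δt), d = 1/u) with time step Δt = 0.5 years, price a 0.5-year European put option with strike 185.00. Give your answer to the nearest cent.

CRR parameters: u = e^(σ√Δt) = e^(0.5·√0.5) = 1.4241, d = 1/u = 0.7022
Per-period rate: rΔt = 0.09·0.5 = 0.045, so R = e^0.045 = 1.0460
Risk-neutral probability p = (e^0.045 − 0.7022)/(1.4241 − 0.7022) = 0.3438/0.7219 = 0.4763
Terminal stock prices: S_u = 206.5, S_d = 101.8
Terminal payoffs (K − S): max(-21.5, 0) = 0, max(83.18, 0) = 83.18
Node 0 (S = 145): V_0 = e^(−0.045)·[0.4763·0.0000 + 0.5237·83.1827] = 41.6477

41.65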